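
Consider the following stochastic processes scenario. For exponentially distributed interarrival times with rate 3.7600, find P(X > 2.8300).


P(X > t) = exp(-lambda * t)
= exp(-3.7600 * 2.8300)
= exp(-10.6408) = 2.3920e-05

2.3920e-05


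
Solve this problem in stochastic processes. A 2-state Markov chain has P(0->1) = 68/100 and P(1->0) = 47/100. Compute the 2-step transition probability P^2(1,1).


Computing P^2 by matrix multiplication.
P = [[0.3200, 0.6800], [0.4700, 0.5300]]
After raising P to the power 2:
P^2(1,1) = 0.6005

0.6005


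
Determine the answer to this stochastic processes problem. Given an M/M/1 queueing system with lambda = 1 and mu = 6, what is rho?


rho = lambda/mu
= 1/6
= 0.1667

0.1667


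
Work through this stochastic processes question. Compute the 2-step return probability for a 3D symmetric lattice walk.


P(return in 2 steps) = P(reverse first step) = 1/(2d)
= 1/6
= 0.1667

0.1667


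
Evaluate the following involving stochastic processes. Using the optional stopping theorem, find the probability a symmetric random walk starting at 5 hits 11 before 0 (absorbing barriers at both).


By optional stopping theorem: E(M at tau) = M(0) = 5
P(hit 11)*11 + P(hit 0)*0 = 5
P(hit 11) = (5 - 0)/(11 - 0) = 5/11 = 0.4545

0.4545


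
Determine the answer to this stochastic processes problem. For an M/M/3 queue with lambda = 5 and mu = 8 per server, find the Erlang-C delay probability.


a = lambda/mu = 0.6250
rho = a/c = 0.2083
Erlang-C formula applied:
C(c,a) = 0.0275

0.0275


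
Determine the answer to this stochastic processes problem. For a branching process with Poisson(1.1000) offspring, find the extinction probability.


Since mu = 1.1000 > 1, extinction prob q < 1.
Solve s = exp(mu*(s-1)) iteratively.
q = 0.8239

0.8239


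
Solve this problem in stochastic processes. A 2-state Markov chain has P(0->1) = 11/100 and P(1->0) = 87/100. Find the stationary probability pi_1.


Stationary distribution: pi_0 = p10/(p01+p10), pi_1 = p01/(p01+p10)
p01 = 0.1100, p10 = 0.8700
pi_1 = 0.1122

0.1122


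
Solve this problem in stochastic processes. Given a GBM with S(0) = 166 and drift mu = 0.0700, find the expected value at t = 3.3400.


E[S(t)] = S(0) * exp(mu * t)
= 166 * exp(0.0700 * 3.3400)
= 166 * 1.2634
= 209.7230

209.7230


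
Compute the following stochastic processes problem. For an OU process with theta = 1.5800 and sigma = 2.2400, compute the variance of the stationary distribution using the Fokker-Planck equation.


Stationary variance = sigma^2 / (2*theta)
= 2.2400^2 / (2*1.5800)
= 5.0176 / 3.1600
= 1.5878

1.5878


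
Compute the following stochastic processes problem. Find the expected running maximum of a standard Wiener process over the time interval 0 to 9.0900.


E(max B(s)) = sqrt(2t/pi)
= sqrt(2*9.0900/pi)
= sqrt(5.7869)
= 2.4056

2.4056


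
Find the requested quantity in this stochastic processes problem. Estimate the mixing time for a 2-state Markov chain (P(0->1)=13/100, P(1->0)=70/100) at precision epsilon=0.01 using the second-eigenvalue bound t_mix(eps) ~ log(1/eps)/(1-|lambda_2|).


lambda_2 = |1 - p01 - p10| = |1 - 0.1300 - 0.7000| = 0.1700
t_mix ~ log(1/eps)/(1 - |lambda_2|)
= log(100)/(1 - 0.1700) = 4.6052/0.8300
= 5.5484

5.5484


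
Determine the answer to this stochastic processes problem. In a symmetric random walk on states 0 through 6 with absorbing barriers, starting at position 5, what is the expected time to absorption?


For symmetric RW on 0,...,N with absorbing barriers, E(i) = i*(N-i)
E(5) = 5 * 1 = 5

5


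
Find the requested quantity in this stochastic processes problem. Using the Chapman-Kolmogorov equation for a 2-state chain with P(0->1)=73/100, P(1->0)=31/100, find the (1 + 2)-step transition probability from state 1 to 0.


P^3 = P^1 * P^2
Computing via matrix multiplication of the transition matrix.
Entry (1,0) of P^3 = 0.2981

0.2981


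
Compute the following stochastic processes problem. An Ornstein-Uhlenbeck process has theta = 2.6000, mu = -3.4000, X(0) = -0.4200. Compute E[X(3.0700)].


E[X(t)] = mu + (X(0) - mu)*exp(-theta*t)
= -3.4000 + (-0.4200 - -3.4000)*exp(-2.6000*3.0700)
= -3.4000 + 2.9800 * 3.4156e-04
= -3.3990

-3.3990


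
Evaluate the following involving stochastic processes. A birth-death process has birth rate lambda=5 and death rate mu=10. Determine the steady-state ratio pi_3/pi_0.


For birth-death process, pi_n/pi_0 = (lambda/mu)^n
= (5/10)^3
= 0.1250

0.1250


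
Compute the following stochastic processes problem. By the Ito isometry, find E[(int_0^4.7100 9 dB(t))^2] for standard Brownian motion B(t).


By Ito isometry: E[(int f dB)^2] = int f^2 dt
= 9^2 * 4.7100
= 81 * 4.7100 = 381.5100

381.5100


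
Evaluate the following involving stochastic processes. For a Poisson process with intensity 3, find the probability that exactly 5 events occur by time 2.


P(N(t)=k) = (lambda*t)^k * exp(-lambda*t) / k!
lambda*t = 6
= 6^5 * exp(-6) / 5!
= 7776 * 0.0025 / 120
= 0.1606

0.1606


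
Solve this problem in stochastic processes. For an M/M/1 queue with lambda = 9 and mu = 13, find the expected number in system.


rho = 9/13 = 0.6923
L = rho/(1-rho)
= 0.6923/0.3077
= 2.2500

2.2500


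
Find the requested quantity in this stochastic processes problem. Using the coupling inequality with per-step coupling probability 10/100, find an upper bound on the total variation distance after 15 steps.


TV distance bound <= (1-delta)^n
= (1 - 0.1000)^15
= 0.9000^15
= 0.2059

0.2059


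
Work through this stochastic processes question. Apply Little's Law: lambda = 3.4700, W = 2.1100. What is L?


Little's Law: L = lambda * W
= 3.4700 * 2.1100
= 7.3217

7.3217


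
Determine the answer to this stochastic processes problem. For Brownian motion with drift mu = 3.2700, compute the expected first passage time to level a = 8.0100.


Expected first passage time = a/mu
= 8.0100/3.2700
= 2.4495

2.4495


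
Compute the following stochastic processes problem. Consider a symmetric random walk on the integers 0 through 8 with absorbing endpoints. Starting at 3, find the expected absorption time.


For symmetric RW on 0,...,N with absorbing barriers, E(i) = i*(N-i)
E(3) = 3 * 5 = 15

15


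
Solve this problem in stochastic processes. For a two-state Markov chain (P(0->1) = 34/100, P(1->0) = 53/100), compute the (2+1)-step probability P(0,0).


P^3 = P^2 * P^1
Computing via matrix multiplication of the transition matrix.
Entry (0,0) of P^3 = 0.6101

0.6101


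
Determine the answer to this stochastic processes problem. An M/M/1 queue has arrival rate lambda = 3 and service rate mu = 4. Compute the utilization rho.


rho = lambda/mu
= 3/4
= 0.7500

0.7500


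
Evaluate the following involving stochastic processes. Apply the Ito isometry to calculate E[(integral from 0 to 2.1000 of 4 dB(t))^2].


By Ito isometry: E[(int f dB)^2] = int f^2 dt
= 4^2 * 2.1000
= 16 * 2.1000 = 33.6000

33.6000


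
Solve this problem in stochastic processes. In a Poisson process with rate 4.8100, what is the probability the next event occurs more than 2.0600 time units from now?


P(X > t) = exp(-lambda * t)
= exp(-4.8100 * 2.0600)
= exp(-9.9086) = 4.9745e-05

4.9745e-05


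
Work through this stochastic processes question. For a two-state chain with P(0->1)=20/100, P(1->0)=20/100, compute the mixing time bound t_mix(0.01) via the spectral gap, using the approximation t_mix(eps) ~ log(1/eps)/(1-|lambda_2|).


lambda_2 = |1 - p01 - p10| = |1 - 0.2000 - 0.2000| = 0.6000
t_mix ~ log(1/eps)/(1 - |lambda_2|)
= log(100)/(1 - 0.6000) = 4.6052/0.4000
= 11.5129

11.5129


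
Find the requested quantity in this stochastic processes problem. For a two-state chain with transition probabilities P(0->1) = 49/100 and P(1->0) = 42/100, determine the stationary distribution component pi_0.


Stationary distribution: pi_0 = p10/(p01+p10), pi_1 = p01/(p01+p10)
p01 = 0.4900, p10 = 0.4200
pi_0 = 0.4615

0.4615


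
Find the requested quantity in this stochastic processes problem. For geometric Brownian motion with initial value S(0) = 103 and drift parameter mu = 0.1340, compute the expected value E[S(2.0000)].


E[S(t)] = S(0) * exp(mu * t)
= 103 * exp(0.1340 * 2.0000)
= 103 * 1.3073
= 134.6568

134.6568


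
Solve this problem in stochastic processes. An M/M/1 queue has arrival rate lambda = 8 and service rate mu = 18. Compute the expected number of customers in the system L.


rho = 8/18 = 0.4444
L = rho/(1-rho)
= 0.4444/0.5556
= 0.8000

0.8000


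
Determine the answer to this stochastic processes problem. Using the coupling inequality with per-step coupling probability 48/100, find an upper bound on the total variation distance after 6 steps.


TV distance bound <= (1-delta)^n
= (1 - 0.4800)^6
= 0.5200^6
= 0.0198

0.0198


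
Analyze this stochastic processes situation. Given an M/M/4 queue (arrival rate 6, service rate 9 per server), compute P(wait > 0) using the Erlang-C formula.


a = lambda/mu = 0.6667
rho = a/c = 0.1667
Erlang-C formula applied:
C(c,a) = 0.0051

0.0051


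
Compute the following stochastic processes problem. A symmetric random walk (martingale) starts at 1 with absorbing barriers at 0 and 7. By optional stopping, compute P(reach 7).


By optional stopping theorem: E(M at tau) = M(0) = 1
P(hit 7)*7 + P(hit 0)*0 = 1
P(hit 7) = (1 - 0)/(7 - 0) = 1/7 = 0.1429

0.1429


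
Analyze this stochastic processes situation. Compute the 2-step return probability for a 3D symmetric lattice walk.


P(return in 2 steps) = P(reverse first step) = 1/(2d)
= 1/6
= 0.1667

0.1667


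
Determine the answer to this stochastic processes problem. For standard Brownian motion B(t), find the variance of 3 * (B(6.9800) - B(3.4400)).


Var(alpha*(B(t)-B(s))) = alpha^2 * (t-s)
= 3^2 * (6.9800 - 3.4400)
= 9 * 3.5400
= 31.8600

31.8600


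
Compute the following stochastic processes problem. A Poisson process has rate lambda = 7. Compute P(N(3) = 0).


P(N(t)=k) = (lambda*t)^k * exp(-lambda*t) / k!
lambda*t = 21
= 21^0 * exp(-21) / 0!
= 1 * 7.5826e-10 / 1
= 7.5826e-10

7.5826e-10


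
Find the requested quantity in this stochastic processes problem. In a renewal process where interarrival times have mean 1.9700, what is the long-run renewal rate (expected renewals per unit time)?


Long-run renewal rate = 1/E(X)
= 1/1.9700
= 0.5076

0.5076


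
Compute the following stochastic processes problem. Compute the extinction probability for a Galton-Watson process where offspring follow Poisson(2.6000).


Since mu = 2.6000 > 1, extinction prob q < 1.
Solve s = exp(mu*(s-1)) iteratively.
q = 0.0951

0.0951


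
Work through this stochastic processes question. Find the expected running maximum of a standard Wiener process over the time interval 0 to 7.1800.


E(max B(s)) = sqrt(2t/pi)
= sqrt(2*7.1800/pi)
= sqrt(4.5709)
= 2.1380

2.1380


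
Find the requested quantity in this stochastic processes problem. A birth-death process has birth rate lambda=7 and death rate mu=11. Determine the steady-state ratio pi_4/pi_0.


For birth-death process, pi_n/pi_0 = (lambda/mu)^n
= (7/11)^4
= 0.1640

0.1640


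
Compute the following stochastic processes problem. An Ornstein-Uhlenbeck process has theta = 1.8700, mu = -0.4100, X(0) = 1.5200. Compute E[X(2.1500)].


E[X(t)] = mu + (X(0) - mu)*exp(-theta*t)
= -0.4100 + (1.5200 - -0.4100)*exp(-1.8700*2.1500)
= -0.4100 + 1.9300 * 0.0179
= -0.3754

-0.3754


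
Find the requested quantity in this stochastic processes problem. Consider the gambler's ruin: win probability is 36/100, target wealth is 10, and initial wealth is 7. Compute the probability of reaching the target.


Gambler's ruin formula:
r = q/p = 0.6400/0.3600 = 1.7778
P(win) = (1 - r^i)/(1 - r^N)
= (1 - 1.7778^7)/(1 - 1.7778^10)
= 0.1754

0.1754


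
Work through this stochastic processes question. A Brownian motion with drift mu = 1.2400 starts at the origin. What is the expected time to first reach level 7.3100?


Expected first passage time = a/mu
= 7.3100/1.2400
= 5.8952

5.8952


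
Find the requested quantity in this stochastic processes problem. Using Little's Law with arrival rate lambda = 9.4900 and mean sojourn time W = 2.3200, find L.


Little's Law: L = lambda * W
= 9.4900 * 2.3200
= 22.0168

22.0168


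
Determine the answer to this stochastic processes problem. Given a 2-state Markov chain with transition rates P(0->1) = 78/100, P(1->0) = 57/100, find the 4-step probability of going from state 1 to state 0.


Computing P^4 by matrix multiplication.
P = [[0.2200, 0.7800], [0.5700, 0.4300]]
After raising P to the power 4:
P^4(1,0) = 0.4159

0.4159


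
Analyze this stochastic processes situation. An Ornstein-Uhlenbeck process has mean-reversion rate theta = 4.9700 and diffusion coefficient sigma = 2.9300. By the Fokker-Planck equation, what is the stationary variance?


Stationary variance = sigma^2 / (2*theta)
= 2.9300^2 / (2*4.9700)
= 8.5849 / 9.9400
= 0.8637

0.8637


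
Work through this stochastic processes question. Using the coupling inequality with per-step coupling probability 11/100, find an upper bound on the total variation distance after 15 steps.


TV distance bound <= (1-delta)^n
= (1 - 0.1100)^15
= 0.8900^15
= 0.1741

0.1741


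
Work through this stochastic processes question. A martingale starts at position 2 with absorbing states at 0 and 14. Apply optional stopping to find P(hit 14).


By optional stopping theorem: E(M at tau) = M(0) = 2
P(hit 14)*14 + P(hit 0)*0 = 2
P(hit 14) = (2 - 0)/(14 - 0) = 1/7 = 0.1429

0.1429


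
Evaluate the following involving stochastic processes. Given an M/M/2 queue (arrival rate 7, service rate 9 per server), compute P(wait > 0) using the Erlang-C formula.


a = lambda/mu = 0.7778
rho = a/c = 0.3889
Erlang-C formula applied:
C(c,a) = 0.2178

0.2178


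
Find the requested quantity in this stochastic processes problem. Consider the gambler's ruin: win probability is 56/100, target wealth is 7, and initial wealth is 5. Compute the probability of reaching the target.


Gambler's ruin formula:
r = q/p = 0.4400/0.5600 = 0.7857
P(win) = (1 - r^i)/(1 - r^N)
= (1 - 0.7857^5)/(1 - 0.7857^7)
= 0.8594

0.8594


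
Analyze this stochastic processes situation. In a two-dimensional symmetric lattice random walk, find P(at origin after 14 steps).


P = C(14,7)^2 / 4^14
= 3432^2 / 268435456
= 11778624 / 268435456
= 0.0439

0.0439


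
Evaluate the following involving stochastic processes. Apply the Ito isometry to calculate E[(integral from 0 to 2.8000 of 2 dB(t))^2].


By Ito isometry: E[(int f dB)^2] = int f^2 dt
= 2^2 * 2.8000
= 4 * 2.8000 = 11.2000

11.2000


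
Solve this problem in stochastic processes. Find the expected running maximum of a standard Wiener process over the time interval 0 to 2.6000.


E(max B(s)) = sqrt(2t/pi)
= sqrt(2*2.6000/pi)
= sqrt(1.6552)
= 1.2866

1.2866


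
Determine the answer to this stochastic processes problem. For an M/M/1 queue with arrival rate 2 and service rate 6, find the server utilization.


rho = lambda/mu
= 2/6
= 0.3333

0.3333


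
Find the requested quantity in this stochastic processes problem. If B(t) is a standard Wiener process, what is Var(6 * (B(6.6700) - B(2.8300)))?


Var(alpha*(B(t)-B(s))) = alpha^2 * (t-s)
= 6^2 * (6.6700 - 2.8300)
= 36 * 3.8400
= 138.2400

138.2400


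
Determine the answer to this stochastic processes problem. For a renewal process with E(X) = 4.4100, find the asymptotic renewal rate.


Long-run renewal rate = 1/E(X)
= 1/4.4100
= 0.2268

0.2268


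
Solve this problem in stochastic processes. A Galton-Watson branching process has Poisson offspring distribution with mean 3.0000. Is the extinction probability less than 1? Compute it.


Since mu = 3.0000 > 1, extinction prob q < 1.
Solve s = exp(mu*(s-1)) iteratively.
q = 0.0595

0.0595


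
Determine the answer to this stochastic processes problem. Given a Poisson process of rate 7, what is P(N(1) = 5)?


P(N(t)=k) = (lambda*t)^k * exp(-lambda*t) / k!
lambda*t = 7
= 7^5 * exp(-7) / 5!
= 16807 * 9.1188e-04 / 120
= 0.1277

0.1277


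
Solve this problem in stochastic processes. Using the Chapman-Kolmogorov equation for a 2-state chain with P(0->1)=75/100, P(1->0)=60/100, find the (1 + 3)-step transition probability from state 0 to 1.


P^4 = P^1 * P^3
Computing via matrix multiplication of the transition matrix.
Entry (0,1) of P^4 = 0.5472

0.5472


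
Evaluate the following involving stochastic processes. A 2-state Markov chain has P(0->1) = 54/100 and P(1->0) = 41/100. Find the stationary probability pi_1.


Stationary distribution: pi_0 = p10/(p01+p10), pi_1 = p01/(p01+p10)
p01 = 0.5400, p10 = 0.4100
pi_1 = 0.5684

0.5684


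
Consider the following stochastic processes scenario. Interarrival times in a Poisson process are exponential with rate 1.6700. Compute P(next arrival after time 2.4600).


P(X > t) = exp(-lambda * t)
= exp(-1.6700 * 2.4600)
= exp(-4.1082) = 0.0164

0.0164


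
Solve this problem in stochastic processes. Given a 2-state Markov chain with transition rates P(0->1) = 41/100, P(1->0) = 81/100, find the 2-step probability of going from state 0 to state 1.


Computing P^2 by matrix multiplication.
P = [[0.5900, 0.4100], [0.8100, 0.1900]]
After raising P to the power 2:
P^2(0,1) = 0.3198

0.3198


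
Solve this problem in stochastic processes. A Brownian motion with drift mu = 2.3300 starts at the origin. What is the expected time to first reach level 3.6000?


Expected first passage time = a/mu
= 3.6000/2.3300
= 1.5451

1.5451


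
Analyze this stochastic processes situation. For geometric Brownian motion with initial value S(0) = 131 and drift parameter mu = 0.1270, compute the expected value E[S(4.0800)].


E[S(t)] = S(0) * exp(mu * t)
= 131 * exp(0.1270 * 4.0800)
= 131 * 1.6789
= 219.9406

219.9406


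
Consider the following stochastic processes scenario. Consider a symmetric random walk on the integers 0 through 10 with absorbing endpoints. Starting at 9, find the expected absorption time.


For symmetric RW on 0,...,N with absorbing barriers, E(i) = i*(N-i)
E(9) = 9 * 1 = 9

9


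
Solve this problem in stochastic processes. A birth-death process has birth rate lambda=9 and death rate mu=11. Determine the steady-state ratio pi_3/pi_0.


For birth-death process, pi_n/pi_0 = (lambda/mu)^n
= (9/11)^3
= 0.5477

0.5477


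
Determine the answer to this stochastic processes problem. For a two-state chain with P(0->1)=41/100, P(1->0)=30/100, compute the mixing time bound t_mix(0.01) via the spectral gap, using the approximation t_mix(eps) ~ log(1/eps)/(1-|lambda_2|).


lambda_2 = |1 - p01 - p10| = |1 - 0.4100 - 0.3000| = 0.2900
t_mix ~ log(1/eps)/(1 - |lambda_2|)
= log(100)/(1 - 0.2900) = 4.6052/0.7100
= 6.4862

6.4862


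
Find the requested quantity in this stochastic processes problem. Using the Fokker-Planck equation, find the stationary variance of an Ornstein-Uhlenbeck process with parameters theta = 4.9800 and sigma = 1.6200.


Stationary variance = sigma^2 / (2*theta)
= 1.6200^2 / (2*4.9800)
= 2.6244 / 9.9600
= 0.2635

0.2635


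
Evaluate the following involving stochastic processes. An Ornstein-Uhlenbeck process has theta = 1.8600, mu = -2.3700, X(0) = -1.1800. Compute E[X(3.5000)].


E[X(t)] = mu + (X(0) - mu)*exp(-theta*t)
= -2.3700 + (-1.1800 - -2.3700)*exp(-1.8600*3.5000)
= -2.3700 + 1.1900 * 0.0015
= -2.3682

-2.3682


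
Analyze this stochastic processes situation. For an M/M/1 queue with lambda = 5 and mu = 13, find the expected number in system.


rho = 5/13 = 0.3846
L = rho/(1-rho)
= 0.3846/0.6154
= 0.6250

0.6250


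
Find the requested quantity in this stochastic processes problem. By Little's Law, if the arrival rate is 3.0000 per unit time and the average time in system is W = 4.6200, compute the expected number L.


Little's Law: L = lambda * W
= 3.0000 * 4.6200
= 13.8600

13.8600


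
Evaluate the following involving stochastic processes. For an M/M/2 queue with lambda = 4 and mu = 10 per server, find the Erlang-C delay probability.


a = lambda/mu = 0.4000
rho = a/c = 0.2000
Erlang-C formula applied:
C(c,a) = 0.0667

0.0667


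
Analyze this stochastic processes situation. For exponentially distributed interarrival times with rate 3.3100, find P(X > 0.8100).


P(X > t) = exp(-lambda * t)
= exp(-3.3100 * 0.8100)
= exp(-2.6811) = 0.0685

0.0685


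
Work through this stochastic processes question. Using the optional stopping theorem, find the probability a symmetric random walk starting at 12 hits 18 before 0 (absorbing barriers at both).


By optional stopping theorem: E(M at tau) = M(0) = 12
P(hit 18)*18 + P(hit 0)*0 = 12
P(hit 18) = (12 - 0)/(18 - 0) = 2/3 = 0.6667

0.6667


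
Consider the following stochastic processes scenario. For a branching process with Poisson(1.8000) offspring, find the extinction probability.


Since mu = 1.8000 > 1, extinction prob q < 1.
Solve s = exp(mu*(s-1)) iteratively.
q = 0.2676

0.2676


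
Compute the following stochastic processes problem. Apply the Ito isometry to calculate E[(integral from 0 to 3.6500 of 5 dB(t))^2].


By Ito isometry: E[(int f dB)^2] = int f^2 dt
= 5^2 * 3.6500
= 25 * 3.6500 = 91.2500

91.2500


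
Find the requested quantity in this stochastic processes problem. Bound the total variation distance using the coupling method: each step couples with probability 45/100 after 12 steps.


TV distance bound <= (1-delta)^n
= (1 - 0.4500)^12
= 0.5500^12
= 7.6622e-04

7.6622e-04


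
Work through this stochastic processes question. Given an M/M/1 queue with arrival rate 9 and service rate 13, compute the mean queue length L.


rho = 9/13 = 0.6923
L = rho/(1-rho)
= 0.6923/0.3077
= 2.2500

2.2500


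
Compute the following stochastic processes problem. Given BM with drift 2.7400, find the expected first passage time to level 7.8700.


Expected first passage time = a/mu
= 7.8700/2.7400
= 2.8723

2.8723


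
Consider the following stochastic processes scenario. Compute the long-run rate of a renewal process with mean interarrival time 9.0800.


Long-run renewal rate = 1/E(X)
= 1/9.0800
= 0.1101

0.1101


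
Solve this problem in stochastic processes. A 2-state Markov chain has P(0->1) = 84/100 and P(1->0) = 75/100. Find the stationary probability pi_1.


Stationary distribution: pi_0 = p10/(p01+p10), pi_1 = p01/(p01+p10)
p01 = 0.8400, p10 = 0.7500
pi_1 = 0.5283

0.5283


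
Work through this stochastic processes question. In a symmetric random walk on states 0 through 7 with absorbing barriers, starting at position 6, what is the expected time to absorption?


For symmetric RW on 0,...,N with absorbing barriers, E(i) = i*(N-i)
E(6) = 6 * 1 = 6

6


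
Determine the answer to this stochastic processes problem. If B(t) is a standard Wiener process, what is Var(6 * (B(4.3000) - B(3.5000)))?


Var(alpha*(B(t)-B(s))) = alpha^2 * (t-s)
= 6^2 * (4.3000 - 3.5000)
= 36 * 0.8000
= 28.8000

28.8000


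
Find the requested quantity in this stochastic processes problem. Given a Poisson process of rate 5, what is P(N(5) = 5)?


P(N(t)=k) = (lambda*t)^k * exp(-lambda*t) / k!
lambda*t = 25
= 25^5 * exp(-25) / 5!
= 9765625 * 1.3888e-11 / 120
= 1.1302e-06

1.1302e-06


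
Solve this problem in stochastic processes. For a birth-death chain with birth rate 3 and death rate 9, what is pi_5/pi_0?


For birth-death process, pi_n/pi_0 = (lambda/mu)^n
= (3/9)^5
= 0.0041

0.0041


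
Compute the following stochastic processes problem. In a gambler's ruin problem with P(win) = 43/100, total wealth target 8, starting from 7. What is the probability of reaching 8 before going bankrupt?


Gambler's ruin formula:
r = q/p = 0.5700/0.4300 = 1.3256
P(win) = (1 - r^i)/(1 - r^N)
= (1 - 1.3256^7)/(1 - 1.3256^8)
= 0.7256

0.7256


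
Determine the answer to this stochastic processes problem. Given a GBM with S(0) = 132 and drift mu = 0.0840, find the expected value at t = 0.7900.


E[S(t)] = S(0) * exp(mu * t)
= 132 * exp(0.0840 * 0.7900)
= 132 * 1.0686
= 141.0567

141.0567


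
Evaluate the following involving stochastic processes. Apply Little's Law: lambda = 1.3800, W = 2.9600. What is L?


Little's Law: L = lambda * W
= 1.3800 * 2.9600
= 4.0848

4.0848


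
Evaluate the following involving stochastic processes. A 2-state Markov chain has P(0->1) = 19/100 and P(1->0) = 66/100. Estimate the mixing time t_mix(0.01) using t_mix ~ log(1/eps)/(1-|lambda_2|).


lambda_2 = |1 - p01 - p10| = |1 - 0.1900 - 0.6600| = 0.1500
t_mix ~ log(1/eps)/(1 - |lambda_2|)
= log(100)/(1 - 0.1500) = 4.6052/0.8500
= 5.4178

5.4178


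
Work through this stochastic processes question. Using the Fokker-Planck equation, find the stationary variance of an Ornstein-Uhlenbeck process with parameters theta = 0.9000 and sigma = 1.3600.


Stationary variance = sigma^2 / (2*theta)
= 1.3600^2 / (2*0.9000)
= 1.8496 / 1.8000
= 1.0276

1.0276


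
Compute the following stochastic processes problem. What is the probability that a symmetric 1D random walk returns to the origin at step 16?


P(S(16) = 0) = C(16,8) / 4^8
= 12870 / 65536
= 0.1964

0.1964


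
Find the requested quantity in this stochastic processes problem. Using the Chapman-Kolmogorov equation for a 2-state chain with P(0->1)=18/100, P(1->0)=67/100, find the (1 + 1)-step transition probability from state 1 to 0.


P^2 = P^1 * P^1
Computing via matrix multiplication of the transition matrix.
Entry (1,0) of P^2 = 0.7705

0.7705


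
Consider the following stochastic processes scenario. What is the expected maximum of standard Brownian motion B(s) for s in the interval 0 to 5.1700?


E(max B(s)) = sqrt(2t/pi)
= sqrt(2*5.1700/pi)
= sqrt(3.2913)
= 1.8142

1.8142


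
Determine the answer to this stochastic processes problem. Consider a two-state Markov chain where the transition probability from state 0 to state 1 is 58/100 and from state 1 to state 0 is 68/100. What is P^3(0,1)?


Computing P^3 by matrix multiplication.
P = [[0.4200, 0.5800], [0.6800, 0.3200]]
After raising P to the power 3:
P^3(0,1) = 0.4684

0.4684


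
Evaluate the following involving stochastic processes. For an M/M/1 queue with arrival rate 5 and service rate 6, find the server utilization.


rho = lambda/mu
= 5/6
= 0.8333

0.8333


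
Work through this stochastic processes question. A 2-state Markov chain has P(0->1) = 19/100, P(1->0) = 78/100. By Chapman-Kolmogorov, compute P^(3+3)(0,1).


P^6 = P^3 * P^3
Computing via matrix multiplication of the transition matrix.
Entry (0,1) of P^6 = 0.1959

0.1959


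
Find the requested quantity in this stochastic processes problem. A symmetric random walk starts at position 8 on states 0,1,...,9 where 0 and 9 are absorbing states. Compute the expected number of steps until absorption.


For symmetric RW on 0,...,N with absorbing barriers, E(i) = i*(N-i)
E(8) = 8 * 1 = 8

8


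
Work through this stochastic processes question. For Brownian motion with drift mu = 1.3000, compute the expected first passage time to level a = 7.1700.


Expected first passage time = a/mu
= 7.1700/1.3000
= 5.5154

5.5154


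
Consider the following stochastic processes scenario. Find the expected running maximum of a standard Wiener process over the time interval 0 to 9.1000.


E(max B(s)) = sqrt(2t/pi)
= sqrt(2*9.1000/pi)
= sqrt(5.7932)
= 2.4069

2.4069


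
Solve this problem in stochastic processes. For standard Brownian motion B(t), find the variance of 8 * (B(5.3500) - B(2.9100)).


Var(alpha*(B(t)-B(s))) = alpha^2 * (t-s)
= 8^2 * (5.3500 - 2.9100)
= 64 * 2.4400
= 156.1600

156.1600


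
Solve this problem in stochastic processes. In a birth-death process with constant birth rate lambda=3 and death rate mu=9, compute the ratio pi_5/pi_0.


For birth-death process, pi_n/pi_0 = (lambda/mu)^n
= (3/9)^5
= 0.0041

0.0041


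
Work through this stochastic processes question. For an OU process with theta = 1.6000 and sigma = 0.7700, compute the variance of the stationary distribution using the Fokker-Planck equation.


Stationary variance = sigma^2 / (2*theta)
= 0.7700^2 / (2*1.6000)
= 0.5929 / 3.2000
= 0.1853

0.1853


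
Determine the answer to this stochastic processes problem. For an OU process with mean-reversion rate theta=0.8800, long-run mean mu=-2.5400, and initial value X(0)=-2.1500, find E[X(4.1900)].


E[X(t)] = mu + (X(0) - mu)*exp(-theta*t)
= -2.5400 + (-2.1500 - -2.5400)*exp(-0.8800*4.1900)
= -2.5400 + 0.3900 * 0.0250
= -2.5302

-2.5302


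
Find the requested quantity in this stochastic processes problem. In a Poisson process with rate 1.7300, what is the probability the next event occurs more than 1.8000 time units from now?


P(X > t) = exp(-lambda * t)
= exp(-1.7300 * 1.8000)
= exp(-3.1140) = 0.0444

0.0444


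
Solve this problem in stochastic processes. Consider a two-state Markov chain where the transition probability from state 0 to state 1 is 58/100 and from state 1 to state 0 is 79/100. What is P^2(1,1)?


Computing P^2 by matrix multiplication.
P = [[0.4200, 0.5800], [0.7900, 0.2100]]
After raising P to the power 2:
P^2(1,1) = 0.5023

0.5023


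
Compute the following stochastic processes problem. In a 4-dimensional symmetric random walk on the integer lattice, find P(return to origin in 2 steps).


P(return in 2 steps) = P(reverse first step) = 1/(2d)
= 1/8
= 0.1250

0.1250


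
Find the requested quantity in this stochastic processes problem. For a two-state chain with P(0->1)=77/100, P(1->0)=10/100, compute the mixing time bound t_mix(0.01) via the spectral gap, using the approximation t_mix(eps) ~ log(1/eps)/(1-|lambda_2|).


lambda_2 = |1 - p01 - p10| = |1 - 0.7700 - 0.1000| = 0.1300
t_mix ~ log(1/eps)/(1 - |lambda_2|)
= log(100)/(1 - 0.1300) = 4.6052/0.8700
= 5.2933

5.2933


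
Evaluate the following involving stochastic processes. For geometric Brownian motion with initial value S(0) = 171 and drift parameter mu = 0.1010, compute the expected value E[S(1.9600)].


E[S(t)] = S(0) * exp(mu * t)
= 171 * exp(0.1010 * 1.9600)
= 171 * 1.2189
= 208.4342

208.4342


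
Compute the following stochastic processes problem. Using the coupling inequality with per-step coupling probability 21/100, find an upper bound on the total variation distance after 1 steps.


TV distance bound <= (1-delta)^n
= (1 - 0.2100)^1
= 0.7900^1
= 0.7900

0.7900


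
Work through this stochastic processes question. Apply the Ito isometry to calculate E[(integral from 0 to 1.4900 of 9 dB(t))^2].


By Ito isometry: E[(int f dB)^2] = int f^2 dt
= 9^2 * 1.4900
= 81 * 1.4900 = 120.6900

120.6900


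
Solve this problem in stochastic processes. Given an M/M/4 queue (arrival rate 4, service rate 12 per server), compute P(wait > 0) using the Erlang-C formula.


a = lambda/mu = 0.3333
rho = a/c = 0.0833
Erlang-C formula applied:
C(c,a) = 4.0209e-04

4.0209e-04


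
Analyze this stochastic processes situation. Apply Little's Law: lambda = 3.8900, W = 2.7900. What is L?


Little's Law: L = lambda * W
= 3.8900 * 2.7900
= 10.8531

10.8531


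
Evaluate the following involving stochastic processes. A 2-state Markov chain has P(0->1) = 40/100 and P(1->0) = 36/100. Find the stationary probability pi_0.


Stationary distribution: pi_0 = p10/(p01+p10), pi_1 = p01/(p01+p10)
p01 = 0.4000, p10 = 0.3600
pi_0 = 0.4737

0.4737


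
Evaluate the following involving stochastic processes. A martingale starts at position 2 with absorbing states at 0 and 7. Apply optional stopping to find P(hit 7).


By optional stopping theorem: E(M at tau) = M(0) = 2
P(hit 7)*7 + P(hit 0)*0 = 2
P(hit 7) = (2 - 0)/(7 - 0) = 2/7 = 0.2857

0.2857


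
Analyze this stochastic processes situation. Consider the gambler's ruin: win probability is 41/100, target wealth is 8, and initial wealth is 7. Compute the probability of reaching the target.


Gambler's ruin formula:
r = q/p = 0.5900/0.4100 = 1.4390
P(win) = (1 - r^i)/(1 - r^N)
= (1 - 1.4390^7)/(1 - 1.4390^8)
= 0.6774

0.6774


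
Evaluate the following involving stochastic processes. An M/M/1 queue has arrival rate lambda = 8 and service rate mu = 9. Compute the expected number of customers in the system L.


rho = 8/9 = 0.8889
L = rho/(1-rho)
= 0.8889/0.1111
= 8.0000

8.0000


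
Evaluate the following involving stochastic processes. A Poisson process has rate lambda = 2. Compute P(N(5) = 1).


P(N(t)=k) = (lambda*t)^k * exp(-lambda*t) / k!
lambda*t = 10
= 10^1 * exp(-10) / 1!
= 10 * 4.5400e-05 / 1
= 4.5400e-04

4.5400e-04


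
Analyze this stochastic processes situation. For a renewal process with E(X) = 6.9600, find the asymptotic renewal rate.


Long-run renewal rate = 1/E(X)
= 1/6.9600
= 0.1437

0.1437


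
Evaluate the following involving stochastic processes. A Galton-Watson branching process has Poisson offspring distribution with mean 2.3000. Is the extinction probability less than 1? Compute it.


Since mu = 2.3000 > 1, extinction prob q < 1.
Solve s = exp(mu*(s-1)) iteratively.
q = 0.1376

0.1376


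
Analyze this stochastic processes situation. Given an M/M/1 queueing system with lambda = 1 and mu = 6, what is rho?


rho = lambda/mu
= 1/6
= 0.1667

0.1667


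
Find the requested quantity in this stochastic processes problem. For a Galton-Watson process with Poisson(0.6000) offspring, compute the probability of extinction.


Since mu = 0.6000 <= 1, extinction probability = 1.

1.0000


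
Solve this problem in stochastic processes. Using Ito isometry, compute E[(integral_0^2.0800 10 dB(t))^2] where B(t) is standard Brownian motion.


By Ito isometry: E[(int f dB)^2] = int f^2 dt
= 10^2 * 2.0800
= 100 * 2.0800 = 208.0000

208.0000


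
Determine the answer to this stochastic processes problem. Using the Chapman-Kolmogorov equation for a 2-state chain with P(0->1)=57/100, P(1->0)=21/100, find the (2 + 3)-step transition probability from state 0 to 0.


P^5 = P^2 * P^3
Computing via matrix multiplication of the transition matrix.
Entry (0,0) of P^5 = 0.2696

0.2696


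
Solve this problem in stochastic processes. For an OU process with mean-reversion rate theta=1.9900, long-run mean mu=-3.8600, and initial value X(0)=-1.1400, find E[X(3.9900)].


E[X(t)] = mu + (X(0) - mu)*exp(-theta*t)
= -3.8600 + (-1.1400 - -3.8600)*exp(-1.9900*3.9900)
= -3.8600 + 2.7200 * 3.5617e-04
= -3.8590

-3.8590


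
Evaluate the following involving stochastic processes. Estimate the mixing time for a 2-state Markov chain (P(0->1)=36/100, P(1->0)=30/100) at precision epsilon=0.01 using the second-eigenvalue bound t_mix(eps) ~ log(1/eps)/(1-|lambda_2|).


lambda_2 = |1 - p01 - p10| = |1 - 0.3600 - 0.3000| = 0.3400
t_mix ~ log(1/eps)/(1 - |lambda_2|)
= log(100)/(1 - 0.3400) = 4.6052/0.6600
= 6.9775

6.9775


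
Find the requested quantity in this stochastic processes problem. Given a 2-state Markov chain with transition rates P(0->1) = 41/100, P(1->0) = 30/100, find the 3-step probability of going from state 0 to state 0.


Computing P^3 by matrix multiplication.
P = [[0.5900, 0.4100], [0.3000, 0.7000]]
After raising P to the power 3:
P^3(0,0) = 0.4366

0.4366


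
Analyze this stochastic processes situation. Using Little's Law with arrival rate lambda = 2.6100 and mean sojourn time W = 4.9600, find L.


Little's Law: L = lambda * W
= 2.6100 * 4.9600
= 12.9456

12.9456


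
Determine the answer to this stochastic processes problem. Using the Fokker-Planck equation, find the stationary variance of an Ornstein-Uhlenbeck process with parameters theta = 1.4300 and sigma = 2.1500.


Stationary variance = sigma^2 / (2*theta)
= 2.1500^2 / (2*1.4300)
= 4.6225 / 2.8600
= 1.6163

1.6163


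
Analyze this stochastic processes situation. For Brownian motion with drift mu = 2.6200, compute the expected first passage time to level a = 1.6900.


Expected first passage time = a/mu
= 1.6900/2.6200
= 0.6450

0.6450


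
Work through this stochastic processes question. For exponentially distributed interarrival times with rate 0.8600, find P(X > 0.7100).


P(X > t) = exp(-lambda * t)
= exp(-0.8600 * 0.7100)
= exp(-0.6106) = 0.5430

0.5430


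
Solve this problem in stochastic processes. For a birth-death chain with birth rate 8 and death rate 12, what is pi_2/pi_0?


For birth-death process, pi_n/pi_0 = (lambda/mu)^n
= (8/12)^2
= 0.4444

0.4444


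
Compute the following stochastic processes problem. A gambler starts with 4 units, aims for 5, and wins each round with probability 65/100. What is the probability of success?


Gambler's ruin formula:
r = q/p = 0.3500/0.6500 = 0.5385
P(win) = (1 - r^i)/(1 - r^N)
= (1 - 0.5385^4)/(1 - 0.5385^5)
= 0.9594

0.9594


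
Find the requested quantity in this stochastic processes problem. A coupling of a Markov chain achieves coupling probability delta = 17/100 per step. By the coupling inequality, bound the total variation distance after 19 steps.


TV distance bound <= (1-delta)^n
= (1 - 0.1700)^19
= 0.8300^19
= 0.0290

0.0290


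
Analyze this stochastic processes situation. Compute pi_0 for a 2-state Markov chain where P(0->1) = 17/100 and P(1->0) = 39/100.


Stationary distribution: pi_0 = p10/(p01+p10), pi_1 = p01/(p01+p10)
p01 = 0.1700, p10 = 0.3900
pi_0 = 0.6964

0.6964


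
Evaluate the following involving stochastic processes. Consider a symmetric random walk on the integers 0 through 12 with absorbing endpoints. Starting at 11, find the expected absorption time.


For symmetric RW on 0,...,N with absorbing barriers, E(i) = i*(N-i)
E(11) = 11 * 1 = 11

11


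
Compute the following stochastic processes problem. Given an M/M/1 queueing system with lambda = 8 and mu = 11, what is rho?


rho = lambda/mu
= 8/11
= 0.7273

0.7273


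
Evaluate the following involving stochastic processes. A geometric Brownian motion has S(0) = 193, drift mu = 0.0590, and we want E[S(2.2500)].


E[S(t)] = S(0) * exp(mu * t)
= 193 * exp(0.0590 * 2.2500)
= 193 * 1.1420
= 220.3991

220.3991


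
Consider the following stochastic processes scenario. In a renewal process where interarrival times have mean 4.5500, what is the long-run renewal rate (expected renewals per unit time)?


Long-run renewal rate = 1/E(X)
= 1/4.5500
= 0.2198

0.2198


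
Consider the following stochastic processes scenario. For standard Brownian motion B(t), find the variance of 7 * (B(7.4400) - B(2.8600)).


Var(alpha*(B(t)-B(s))) = alpha^2 * (t-s)
= 7^2 * (7.4400 - 2.8600)
= 49 * 4.5800
= 224.4200

224.4200


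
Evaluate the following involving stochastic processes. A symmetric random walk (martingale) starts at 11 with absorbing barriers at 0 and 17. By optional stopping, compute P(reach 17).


By optional stopping theorem: E(M at tau) = M(0) = 11
P(hit 17)*17 + P(hit 0)*0 = 11
P(hit 17) = (11 - 0)/(17 - 0) = 11/17 = 0.6471

0.6471


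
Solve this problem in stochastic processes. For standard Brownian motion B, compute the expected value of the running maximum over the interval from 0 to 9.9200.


E(max B(s)) = sqrt(2t/pi)
= sqrt(2*9.9200/pi)
= sqrt(6.3153)
= 2.5130

2.5130


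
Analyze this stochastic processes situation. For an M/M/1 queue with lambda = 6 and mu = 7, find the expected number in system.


rho = 6/7 = 0.8571
L = rho/(1-rho)
= 0.8571/0.1429
= 6.0000

6.0000


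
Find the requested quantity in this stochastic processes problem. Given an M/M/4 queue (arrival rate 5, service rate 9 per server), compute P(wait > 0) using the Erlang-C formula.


a = lambda/mu = 0.5556
rho = a/c = 0.1389
Erlang-C formula applied:
C(c,a) = 0.0026

0.0026


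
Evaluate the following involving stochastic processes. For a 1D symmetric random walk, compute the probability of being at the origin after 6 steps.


P(S(6) = 0) = C(6,3) / 4^3
= 20 / 64
= 0.3125

0.3125
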